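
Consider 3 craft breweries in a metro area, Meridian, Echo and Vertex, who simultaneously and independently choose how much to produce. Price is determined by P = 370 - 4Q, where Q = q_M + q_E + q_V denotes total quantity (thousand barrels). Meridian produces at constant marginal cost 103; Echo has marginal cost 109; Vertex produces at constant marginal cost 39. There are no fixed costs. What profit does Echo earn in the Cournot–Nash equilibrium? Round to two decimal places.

534.77

Meridian's profit: π_M = (370 - 4Q)q_M - (103q_M). Setting ∂π_M/∂q_M = 0: 267 - 8q_M - 4(q_E + q_V) = 0.
Echo's profit: π_E = (370 - 4Q)q_E - (109q_E). Setting ∂π_E/∂q_E = 0: 261 - 8q_E - 4(q_M + q_V) = 0.
Vertex's profit: π_V = (370 - 4Q)q_V - (39q_V). Setting ∂π_V/∂q_V = 0: 331 - 8q_V - 4(q_M + q_E) = 0.
Summing all 3 equations gives 859 − 16Q = 0, hence Q = 859/16.
Back-substituting: q_M = (267 − 859/4)/4 = 209/16, q_E = (261 − 859/4)/4 = 185/16, q_V = (331 − 859/4)/4 = 465/16.
Price P = 370 - 4·(859/16) = 621/4.
Echo's profit: (621/4 - 109)·(185/16) = 534.7656.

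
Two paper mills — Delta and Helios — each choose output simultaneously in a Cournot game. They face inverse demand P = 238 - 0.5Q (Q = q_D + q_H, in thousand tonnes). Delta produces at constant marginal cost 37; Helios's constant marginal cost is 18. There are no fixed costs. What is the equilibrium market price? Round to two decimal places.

97.67

Delta's profit: π_D = (238 - 0.5Q)q_D - (37q_D). Setting ∂π_D/∂q_D = 0: 201 - q_D - (1/2)(q_H) = 0.
Helios's first-order condition: 220 - q_H - (1/2)(q_D) = 0.
Best responses: q_D = (201 - (1/2)q_H), q_H = (220 - (1/2)q_D).
Substituting one into the other gives q_D = 364/3 and q_H = 478/3.
Total output Q = 842/3, so price P = 238 - (1/2)·(842/3) = 293/3.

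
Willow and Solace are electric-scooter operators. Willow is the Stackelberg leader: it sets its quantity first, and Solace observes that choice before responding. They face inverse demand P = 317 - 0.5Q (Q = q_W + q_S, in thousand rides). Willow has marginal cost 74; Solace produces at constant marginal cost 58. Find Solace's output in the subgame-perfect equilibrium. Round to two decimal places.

Solve by backward induction. Given q_W, the follower Solace maximises π_S = (317 - (1/2)q_W - (1/2)q_S)q_S - 58q_S.
Follower FOC: 259 - (1/2)q_W - q_S = 0, so q_S(q_W) = (259 - (1/2)q_W).
Willow substitutes q_S(q_W) into its own profit: π_W = q_W(317 - (1/2)q_W - (259 - (1/2)q_W)/2) - 74q_W = (375/2 - (1/4)q_W)q_W - 74q_W.
The leader's first-order condition 227/2 - (1/2)q_W = 0 yields q_W = 227.
Then q_S = (259 - (1/2)·227) = 291/2.

145.50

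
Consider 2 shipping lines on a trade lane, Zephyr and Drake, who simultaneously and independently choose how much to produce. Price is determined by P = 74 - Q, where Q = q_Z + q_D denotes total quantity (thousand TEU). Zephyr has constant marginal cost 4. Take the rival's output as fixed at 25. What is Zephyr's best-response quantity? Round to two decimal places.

With the rival's output fixed at 25, Zephyr's profit is π_Z = (74 - 25 - q_Z)q_Z - (4q_Z) = (49 - q_Z)q_Z - (4q_Z).
∂π_Z/∂q_Z = 45 - 2q_Z = 0, so q_Z = 45/2.

22.50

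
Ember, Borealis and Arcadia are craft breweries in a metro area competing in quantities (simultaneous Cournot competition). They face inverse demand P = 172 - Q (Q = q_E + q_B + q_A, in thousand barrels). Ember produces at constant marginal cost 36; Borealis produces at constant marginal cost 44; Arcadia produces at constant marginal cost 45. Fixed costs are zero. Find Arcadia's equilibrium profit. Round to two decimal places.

855.56

Ember's profit: π_E = (172 - Q)q_E - (36q_E). Setting ∂π_E/∂q_E = 0: 136 - 2q_E - (q_B + q_A) = 0.
Borealis's first-order condition: 128 - 2q_B - (q_E + q_A) = 0.
Arcadia's first-order condition: 127 - 2q_A - (q_E + q_B) = 0.
Adding the 3 first-order conditions: 391 − 4Q = 0, so Q = 391/4.
Back-substituting: q_E = (136 − 391/4) = 153/4, q_B = (128 − 391/4) = 121/4, q_A = (127 − 391/4) = 117/4.
Price P = 172 - 391/4 = 297/4.
Arcadia's profit: (297/4 - 45)·(117/4) = 855.5625.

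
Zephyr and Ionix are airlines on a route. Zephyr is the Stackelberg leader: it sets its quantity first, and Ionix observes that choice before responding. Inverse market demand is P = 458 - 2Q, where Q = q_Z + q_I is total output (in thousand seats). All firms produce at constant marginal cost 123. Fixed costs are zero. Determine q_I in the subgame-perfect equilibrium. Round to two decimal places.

The follower Ionix best-responds to any q_Z: π_I = (458 - 2Q)q_I - 123q_I.
∂π_I/∂q_I = 335 - 2q_Z - 4q_I = 0 gives the reaction function q_I = (335 - 2q_Z)/4.
Zephyr substitutes q_I(q_Z) into its own profit: π_Z = q_Z(458 - 2q_Z - (335 - 2q_Z)/2) - 123q_Z = (581/2 - q_Z)q_Z - 123q_Z.
Leader FOC: 335/2 - 2q_Z = 0, so q_Z = 335/4.
Then q_I = (335 - 2·(335/4))/4 = 335/8.

41.88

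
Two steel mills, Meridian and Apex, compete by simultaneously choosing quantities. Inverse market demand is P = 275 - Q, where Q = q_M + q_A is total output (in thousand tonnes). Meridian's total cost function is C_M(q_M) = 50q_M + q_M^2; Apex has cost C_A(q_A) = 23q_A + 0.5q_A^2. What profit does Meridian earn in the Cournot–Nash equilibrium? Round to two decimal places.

Meridian's profit: π_M = (275 - Q)q_M - (50q_M + q_M²). Setting ∂π_M/∂q_M = 0: 225 - 4q_M - (q_A) = 0.
Apex's profit: π_A = (275 - Q)q_A - (23q_A + (1/2)q_A²). Setting ∂π_A/∂q_A = 0: 252 - 3q_A - (q_M) = 0.
Rearranging gives the reaction functions q_M = (225 - q_A)/4 and q_A = (252 - q_M)/3.
Solving the pair: q_M = 423/11, q_A = 783/11.
Price P = 275 - 1206/11 = 1819/11.
Meridian's profit: (1819/11)·(423/11) - 50·(423/11) - (423/11)² = 2957.5041.

2957.50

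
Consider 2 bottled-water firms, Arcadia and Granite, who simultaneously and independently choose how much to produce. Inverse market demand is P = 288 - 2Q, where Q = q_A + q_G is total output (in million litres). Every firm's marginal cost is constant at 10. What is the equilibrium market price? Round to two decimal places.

102.67

A representative firm's profit is π_i = q_i(288 - 2Q) - 10q_i.
First-order condition (treating rivals' output as given): 278 - 4q_i - 2q_j = 0.
By symmetry each firm produces the same amount; substituting q_j = q_i yields q_i = 278/6 = 139/3.
Total output Q = 278/3, so price P = 288 - 2·(278/3) = 308/3.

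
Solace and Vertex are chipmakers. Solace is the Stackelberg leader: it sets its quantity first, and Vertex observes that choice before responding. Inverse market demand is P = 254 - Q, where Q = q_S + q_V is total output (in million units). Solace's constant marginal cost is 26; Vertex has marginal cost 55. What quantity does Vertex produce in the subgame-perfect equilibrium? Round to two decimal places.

35.25

The follower Vertex best-responds to any q_S: π_V = (254 - Q)q_V - 55q_V.
Setting the follower's marginal profit to zero, 199 - q_S - 2q_V = 0, i.e. q_V = (199 - q_S)/2.
Solace substitutes q_V(q_S) into its own profit: π_S = q_S(254 - q_S - (199 - q_S)/2) - 26q_S = (309/2 - (1/2)q_S)q_S - 26q_S.
Maximising: ∂π_S/∂q_S = 257/2 - q_S = 0, giving q_S = 257/2.
Then q_V = (199 - 257/2)/2 = 141/4.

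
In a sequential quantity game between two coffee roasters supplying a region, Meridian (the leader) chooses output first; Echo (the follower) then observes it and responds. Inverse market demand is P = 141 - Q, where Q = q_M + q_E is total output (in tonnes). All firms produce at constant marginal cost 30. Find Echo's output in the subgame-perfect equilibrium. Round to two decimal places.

Solve by backward induction. Given q_M, the follower Echo maximises π_E = (141 - q_M - q_E)q_E - 30q_E.
Follower FOC: 111 - q_M - 2q_E = 0, so q_E(q_M) = (111 - q_M)/2.
Meridian substitutes q_E(q_M) into its own profit: π_M = q_M(141 - q_M - (111 - q_M)/2) - 30q_M = (171/2 - (1/2)q_M)q_M - 30q_M.
The leader's first-order condition 111/2 - q_M = 0 yields q_M = 111/2.
Then q_E = (111 - 111/2)/2 = 111/4.

27.75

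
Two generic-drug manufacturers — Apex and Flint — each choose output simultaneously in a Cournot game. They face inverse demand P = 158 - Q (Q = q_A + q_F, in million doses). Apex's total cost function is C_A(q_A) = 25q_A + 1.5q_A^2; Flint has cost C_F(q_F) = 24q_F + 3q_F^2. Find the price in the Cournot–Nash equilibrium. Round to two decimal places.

120.38

Apex's profit: π_A = (158 - Q)q_A - (25q_A + (3/2)q_A²). Setting ∂π_A/∂q_A = 0: 133 - 5q_A - (q_F) = 0.
Flint's profit: π_F = (158 - Q)q_F - (24q_F + 3q_F²). Setting ∂π_F/∂q_F = 0: 134 - 8q_F - (q_A) = 0.
So q_A = (133 - q_F)/5 and q_F = (134 - q_A)/8.
Solving the pair: q_A = 310/13, q_F = 179/13.
Total output Q = 489/13, so price P = 158 - 489/13 = 1565/13.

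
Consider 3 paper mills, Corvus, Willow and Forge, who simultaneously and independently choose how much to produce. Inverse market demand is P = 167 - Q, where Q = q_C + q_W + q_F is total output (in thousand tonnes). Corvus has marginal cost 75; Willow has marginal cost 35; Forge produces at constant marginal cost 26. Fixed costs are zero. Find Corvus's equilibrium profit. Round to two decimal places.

Corvus's profit: π_C = (167 - Q)q_C - (75q_C). Setting ∂π_C/∂q_C = 0: 92 - 2q_C - (q_W + q_F) = 0.
Willow's first-order condition: 132 - 2q_W - (q_C + q_F) = 0.
Forge's first-order condition: 141 - 2q_F - (q_C + q_W) = 0.
Adding the 3 conditions: 365 − 2Q − 2Q = 0, i.e. Q = 365/4.
Back-substituting: q_C = (92 − 365/4) = 3/4, q_W = (132 − 365/4) = 163/4, q_F = (141 − 365/4) = 199/4.
Price P = 167 - 365/4 = 303/4.
Corvus's profit: (303/4 - 75)·(3/4) = 9/16.

0.56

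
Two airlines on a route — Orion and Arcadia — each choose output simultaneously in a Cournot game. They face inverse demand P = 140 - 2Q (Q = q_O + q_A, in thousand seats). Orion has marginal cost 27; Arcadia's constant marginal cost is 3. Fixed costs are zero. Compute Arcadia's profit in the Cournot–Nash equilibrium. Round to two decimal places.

1440.06

Orion's profit: π_O = (140 - 2Q)q_O - (27q_O). Setting ∂π_O/∂q_O = 0: 113 - 4q_O - 2(q_A) = 0.
Arcadia's first-order condition: 137 - 4q_A - 2(q_O) = 0.
So q_O = (113 - 2q_A)/4 and q_A = (137 - 2q_O)/4.
Substituting one into the other gives q_O = 89/6 and q_A = 161/6.
Price P = 140 - 2·(125/3) = 170/3.
Arcadia's profit: (170/3 - 3)·(161/6) = 1440.0556.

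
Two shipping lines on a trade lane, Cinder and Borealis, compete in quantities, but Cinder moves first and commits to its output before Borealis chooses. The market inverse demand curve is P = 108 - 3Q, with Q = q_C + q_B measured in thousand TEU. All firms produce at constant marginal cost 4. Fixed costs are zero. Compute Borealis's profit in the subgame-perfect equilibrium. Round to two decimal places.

225.33

The follower Borealis best-responds to any q_C: π_B = (108 - 3Q)q_B - 4q_B.
∂π_B/∂q_B = 104 - 3q_C - 6q_B = 0 gives the reaction function q_B = (104 - 3q_C)/6.
Cinder substitutes q_B(q_C) into its own profit: π_C = q_C(108 - 3q_C - (104 - 3q_C)/2) - 4q_C = (56 - (3/2)q_C)q_C - 4q_C.
Leader FOC: 52 - 3q_C = 0, so q_C = 52/3.
Then q_B = (104 - 3·(52/3))/6 = 26/3.
Price P = 108 - 3·26 = 30.
Borealis's profit: (30 - 4)·(26/3) = 676/3.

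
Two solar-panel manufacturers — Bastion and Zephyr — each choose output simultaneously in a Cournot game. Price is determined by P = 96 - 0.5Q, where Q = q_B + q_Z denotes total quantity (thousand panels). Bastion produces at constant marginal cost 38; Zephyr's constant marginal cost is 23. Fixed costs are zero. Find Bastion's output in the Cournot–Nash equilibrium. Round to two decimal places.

28.67

Bastion's profit: π_B = (96 - 0.5Q)q_B - (38q_B). Setting ∂π_B/∂q_B = 0: 58 - q_B - (1/2)(q_Z) = 0.
Zephyr's profit: π_Z = (96 - 0.5Q)q_Z - (23q_Z). Setting ∂π_Z/∂q_Z = 0: 73 - q_Z - (1/2)(q_B) = 0.
Rearranging gives the reaction functions q_B = (58 - (1/2)q_Z) and q_Z = (73 - (1/2)q_B).
Substituting one into the other gives q_B = 86/3 and q_Z = 176/3.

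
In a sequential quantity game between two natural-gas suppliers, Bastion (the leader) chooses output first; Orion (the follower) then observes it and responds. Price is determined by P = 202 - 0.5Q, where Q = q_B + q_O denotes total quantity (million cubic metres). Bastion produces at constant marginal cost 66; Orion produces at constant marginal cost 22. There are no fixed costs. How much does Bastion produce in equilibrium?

92

Solve by backward induction. Given q_B, the follower Orion maximises π_O = (202 - (1/2)q_B - (1/2)q_O)q_O - 22q_O.
Setting the follower's marginal profit to zero, 180 - (1/2)q_B - q_O = 0, i.e. q_O = (180 - (1/2)q_B).
Bastion substitutes q_O(q_B) into its own profit: π_B = q_B(202 - (1/2)q_B - (180 - (1/2)q_B)/2) - 66q_B = (112 - (1/4)q_B)q_B - 66q_B.
The leader's first-order condition 46 - (1/2)q_B = 0 yields q_B = 92.
Then q_O = (180 - (1/2)·92) = 134.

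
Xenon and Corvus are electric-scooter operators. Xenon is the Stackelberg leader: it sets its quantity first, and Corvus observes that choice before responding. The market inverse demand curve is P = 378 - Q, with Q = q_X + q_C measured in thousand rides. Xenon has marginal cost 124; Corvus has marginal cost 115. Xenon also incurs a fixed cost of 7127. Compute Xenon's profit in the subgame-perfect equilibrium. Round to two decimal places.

376.13

The follower Corvus best-responds to any q_X: π_C = (378 - Q)q_C - 115q_C.
∂π_C/∂q_C = 263 - q_X - 2q_C = 0 gives the reaction function q_C = (263 - q_X)/2.
Xenon substitutes q_C(q_X) into its own profit: π_X = q_X(378 - q_X - (263 - q_X)/2) - 124q_X = (493/2 - (1/2)q_X)q_X - 124q_X.
Maximising: ∂π_X/∂q_X = 245/2 - q_X = 0, giving q_X = 245/2.
Then q_C = (263 - 245/2)/2 = 281/4.
Price P = 378 - 771/4 = 741/4.
Xenon's profit: (741/4 - 124)·(245/2) - 7127 = 376.1250.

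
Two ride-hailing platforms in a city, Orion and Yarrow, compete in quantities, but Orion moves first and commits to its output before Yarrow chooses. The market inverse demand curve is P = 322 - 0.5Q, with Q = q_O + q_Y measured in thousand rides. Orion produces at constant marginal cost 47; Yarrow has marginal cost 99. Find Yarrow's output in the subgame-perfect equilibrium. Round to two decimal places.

The follower Yarrow best-responds to any q_O: π_Y = (322 - 0.5Q)q_Y - 99q_Y.
Setting the follower's marginal profit to zero, 223 - (1/2)q_O - q_Y = 0, i.e. q_Y = (223 - (1/2)q_O).
Orion substitutes q_Y(q_O) into its own profit: π_O = q_O(322 - (1/2)q_O - (223 - (1/2)q_O)/2) - 47q_O = (421/2 - (1/4)q_O)q_O - 47q_O.
The leader's first-order condition 327/2 - (1/2)q_O = 0 yields q_O = 327.
Then q_Y = (223 - (1/2)·327) = 119/2.

59.50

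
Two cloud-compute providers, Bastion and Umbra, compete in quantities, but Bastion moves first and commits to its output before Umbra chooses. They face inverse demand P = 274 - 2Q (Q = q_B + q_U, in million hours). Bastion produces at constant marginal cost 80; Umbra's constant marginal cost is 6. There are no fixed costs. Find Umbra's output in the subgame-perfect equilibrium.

52

Solve by backward induction. Given q_B, the follower Umbra maximises π_U = (274 - 2q_B - 2q_U)q_U - 6q_U.
Follower FOC: 268 - 2q_B - 4q_U = 0, so q_U(q_B) = (268 - 2q_B)/4.
Bastion substitutes q_U(q_B) into its own profit: π_B = q_B(274 - 2q_B - (268 - 2q_B)/2) - 80q_B = (140 - q_B)q_B - 80q_B.
Leader FOC: 60 - 2q_B = 0, so q_B = 30.
Then q_U = (268 - 2·30)/4 = 52.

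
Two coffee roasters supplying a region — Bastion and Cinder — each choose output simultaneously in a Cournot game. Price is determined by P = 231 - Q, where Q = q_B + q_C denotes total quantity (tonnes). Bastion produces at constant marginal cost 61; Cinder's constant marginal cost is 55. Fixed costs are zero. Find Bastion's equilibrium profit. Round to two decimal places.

Bastion's profit: π_B = (231 - Q)q_B - (61q_B). Setting ∂π_B/∂q_B = 0: 170 - 2q_B - (q_C) = 0.
Cinder's profit: π_C = (231 - Q)q_C - (55q_C). Setting ∂π_C/∂q_C = 0: 176 - 2q_C - (q_B) = 0.
Best responses: q_B = (170 - q_C)/2, q_C = (176 - q_B)/2.
Substituting one into the other gives q_B = 164/3 and q_C = 182/3.
Price P = 231 - 346/3 = 347/3.
Bastion's profit: (347/3 - 61)·(164/3) = 2988.4444.

2988.44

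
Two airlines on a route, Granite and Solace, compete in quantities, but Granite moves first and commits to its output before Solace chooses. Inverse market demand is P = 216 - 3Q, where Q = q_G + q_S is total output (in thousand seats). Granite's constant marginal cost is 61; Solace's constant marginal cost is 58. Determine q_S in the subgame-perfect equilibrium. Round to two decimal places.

Solve by backward induction. Given q_G, the follower Solace maximises π_S = (216 - 3q_G - 3q_S)q_S - 58q_S.
Follower FOC: 158 - 3q_G - 6q_S = 0, so q_S(q_G) = (158 - 3q_G)/6.
Granite substitutes q_S(q_G) into its own profit: π_G = q_G(216 - 3q_G - (158 - 3q_G)/2) - 61q_G = (137 - (3/2)q_G)q_G - 61q_G.
The leader's first-order condition 76 - 3q_G = 0 yields q_G = 76/3.
Then q_S = (158 - 3·(76/3))/6 = 41/3.

13.67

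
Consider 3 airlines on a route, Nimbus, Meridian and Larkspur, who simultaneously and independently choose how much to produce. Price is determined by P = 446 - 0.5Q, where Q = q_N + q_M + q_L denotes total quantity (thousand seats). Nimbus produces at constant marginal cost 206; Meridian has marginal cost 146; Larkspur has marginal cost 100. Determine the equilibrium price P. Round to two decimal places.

Nimbus's profit: π_N = (446 - 0.5Q)q_N - (206q_N). Setting ∂π_N/∂q_N = 0: 240 - q_N - (1/2)(q_M + q_L) = 0.
Meridian's first-order condition: 300 - q_M - (1/2)(q_N + q_L) = 0.
Larkspur's first-order condition: 346 - q_L - (1/2)(q_N + q_M) = 0.
Summing all 3 equations gives 886 − 2Q = 0, hence Q = 443.
Back-substituting: q_N = (240 − 443/2)/(1/2) = 37, q_M = (300 − 443/2)/(1/2) = 157, q_L = (346 − 443/2)/(1/2) = 249.
Total output Q = 443, so price P = 446 - (1/2)·443 = 449/2.

224.50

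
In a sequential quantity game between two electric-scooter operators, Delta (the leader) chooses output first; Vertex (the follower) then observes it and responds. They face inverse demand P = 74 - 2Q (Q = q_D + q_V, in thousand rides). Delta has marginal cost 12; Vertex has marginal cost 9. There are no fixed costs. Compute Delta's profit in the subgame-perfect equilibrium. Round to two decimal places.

The follower Vertex best-responds to any q_D: π_V = (74 - 2Q)q_V - 9q_V.
Setting the follower's marginal profit to zero, 65 - 2q_D - 4q_V = 0, i.e. q_V = (65 - 2q_D)/4.
Delta substitutes q_V(q_D) into its own profit: π_D = q_D(74 - 2q_D - (65 - 2q_D)/2) - 12q_D = (83/2 - q_D)q_D - 12q_D.
The leader's first-order condition 59/2 - 2q_D = 0 yields q_D = 59/4.
Then q_V = (65 - 2·(59/4))/4 = 71/8.
Price P = 74 - 2·(189/8) = 107/4.
Delta's profit: (107/4 - 12)·(59/4) = 217.5625.

217.56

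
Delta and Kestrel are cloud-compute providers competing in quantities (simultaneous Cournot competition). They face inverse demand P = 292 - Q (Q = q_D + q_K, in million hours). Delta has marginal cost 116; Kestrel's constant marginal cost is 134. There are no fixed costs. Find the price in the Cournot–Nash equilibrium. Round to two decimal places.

Delta's profit: π_D = (292 - Q)q_D - (116q_D). Setting ∂π_D/∂q_D = 0: 176 - 2q_D - (q_K) = 0.
Kestrel's first-order condition: 158 - 2q_K - (q_D) = 0.
So q_D = (176 - q_K)/2 and q_K = (158 - q_D)/2.
Solving the pair: q_D = 194/3, q_K = 140/3.
Total output Q = 334/3, so price P = 292 - 334/3 = 542/3.

180.67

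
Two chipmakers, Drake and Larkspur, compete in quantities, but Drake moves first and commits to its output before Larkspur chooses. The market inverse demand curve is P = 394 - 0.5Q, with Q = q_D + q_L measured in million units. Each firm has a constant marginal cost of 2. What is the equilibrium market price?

100

The follower Larkspur best-responds to any q_D: π_L = (394 - 0.5Q)q_L - 2q_L.
Setting the follower's marginal profit to zero, 392 - (1/2)q_D - q_L = 0, i.e. q_L = (392 - (1/2)q_D).
The leader anticipates this reaction. Substituting into P = 394 - 0.5Q gives P = 198 - (1/4)q_D, so π_D = (198 - (1/4)q_D)q_D - 2q_D.
The leader's first-order condition 196 - (1/2)q_D = 0 yields q_D = 392.
Then q_L = (392 - (1/2)·392) = 196.
Total output Q = 588, so price P = 394 - (1/2)·588 = 100.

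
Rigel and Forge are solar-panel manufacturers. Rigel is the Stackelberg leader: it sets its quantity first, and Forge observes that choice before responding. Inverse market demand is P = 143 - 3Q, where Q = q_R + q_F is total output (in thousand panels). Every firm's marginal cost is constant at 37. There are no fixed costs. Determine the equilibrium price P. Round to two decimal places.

63.50

Solve by backward induction. Given q_R, the follower Forge maximises π_F = (143 - 3q_R - 3q_F)q_F - 37q_F.
Setting the follower's marginal profit to zero, 106 - 3q_R - 6q_F = 0, i.e. q_F = (106 - 3q_R)/6.
Rigel substitutes q_F(q_R) into its own profit: π_R = q_R(143 - 3q_R - (106 - 3q_R)/2) - 37q_R = (90 - (3/2)q_R)q_R - 37q_R.
Leader FOC: 53 - 3q_R = 0, so q_R = 53/3.
Then q_F = (106 - 3·(53/3))/6 = 53/6.
Total output Q = 53/2, so price P = 143 - 3·(53/2) = 127/2.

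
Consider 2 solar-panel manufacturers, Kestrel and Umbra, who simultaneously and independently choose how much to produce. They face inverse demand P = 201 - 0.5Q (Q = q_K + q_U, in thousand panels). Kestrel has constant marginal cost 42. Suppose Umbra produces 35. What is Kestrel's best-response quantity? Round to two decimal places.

With the rival's output fixed at 35, Kestrel's profit is π_K = (201 - (1/2)·35 - (1/2)q_K)q_K - (42q_K) = (367/2 - (1/2)q_K)q_K - (42q_K).
∂π_K/∂q_K = 283/2 - q_K = 0, so q_K = 283/2.

141.50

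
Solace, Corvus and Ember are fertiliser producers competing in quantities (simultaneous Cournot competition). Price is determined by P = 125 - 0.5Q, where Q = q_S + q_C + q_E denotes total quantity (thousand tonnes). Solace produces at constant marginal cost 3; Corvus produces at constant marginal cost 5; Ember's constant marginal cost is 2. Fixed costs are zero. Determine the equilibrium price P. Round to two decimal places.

Solace's profit: π_S = (125 - 0.5Q)q_S - (3q_S). Setting ∂π_S/∂q_S = 0: 122 - q_S - (1/2)(q_C + q_E) = 0.
Corvus's profit: π_C = (125 - 0.5Q)q_C - (5q_C). Setting ∂π_C/∂q_C = 0: 120 - q_C - (1/2)(q_S + q_E) = 0.
Ember's profit: π_E = (125 - 0.5Q)q_E - (2q_E). Setting ∂π_E/∂q_E = 0: 123 - q_E - (1/2)(q_S + q_C) = 0.
Adding the 3 conditions: 365 − Q − Q = 0, i.e. Q = 365/2.
Back-substituting: q_S = (122 − 365/4)/(1/2) = 123/2, q_C = (120 − 365/4)/(1/2) = 115/2, q_E = (123 − 365/4)/(1/2) = 127/2.
Total output Q = 365/2, so price P = 125 - (1/2)·(365/2) = 135/4.

33.75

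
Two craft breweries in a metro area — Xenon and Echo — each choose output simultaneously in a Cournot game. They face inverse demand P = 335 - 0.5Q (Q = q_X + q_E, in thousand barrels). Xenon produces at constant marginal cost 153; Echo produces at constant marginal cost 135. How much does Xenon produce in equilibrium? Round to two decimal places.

Xenon's profit: π_X = (335 - 0.5Q)q_X - (153q_X). Setting ∂π_X/∂q_X = 0: 182 - q_X - (1/2)(q_E) = 0.
Echo's profit: π_E = (335 - 0.5Q)q_E - (135q_E). Setting ∂π_E/∂q_E = 0: 200 - q_E - (1/2)(q_X) = 0.
So q_X = (182 - (1/2)q_E) and q_E = (200 - (1/2)q_X).
Solving the pair: q_X = 328/3, q_E = 436/3.

109.33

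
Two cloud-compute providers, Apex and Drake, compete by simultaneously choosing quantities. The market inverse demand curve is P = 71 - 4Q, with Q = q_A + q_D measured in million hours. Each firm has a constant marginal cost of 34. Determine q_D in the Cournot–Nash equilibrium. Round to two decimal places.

Each firm earns π_i = (71 - 4Q)q_i - 34q_i.
Setting ∂π_i/∂q_i = 0 with rivals' quantities fixed: 37 - 8q_i - 4q_j = 0.
With identical firms every q_j equals q_i, so q_j = q_i and 37 = 12q_i, giving q_i = 37/12.

3.08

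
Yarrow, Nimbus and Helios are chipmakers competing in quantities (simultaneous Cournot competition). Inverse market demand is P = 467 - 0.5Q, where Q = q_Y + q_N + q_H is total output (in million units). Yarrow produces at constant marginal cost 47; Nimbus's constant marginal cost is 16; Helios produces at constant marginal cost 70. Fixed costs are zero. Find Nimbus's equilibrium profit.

Yarrow's profit: π_Y = (467 - 0.5Q)q_Y - (47q_Y). Setting ∂π_Y/∂q_Y = 0: 420 - q_Y - (1/2)(q_N + q_H) = 0.
Nimbus's profit: π_N = (467 - 0.5Q)q_N - (16q_N). Setting ∂π_N/∂q_N = 0: 451 - q_N - (1/2)(q_Y + q_H) = 0.
Helios's first-order condition: 397 - q_H - (1/2)(q_Y + q_N) = 0.
Adding the 3 conditions: 1268 − Q − Q = 0, i.e. Q = 634.
Back-substituting: q_Y = (420 − 317)/(1/2) = 206, q_N = (451 − 317)/(1/2) = 268, q_H = (397 − 317)/(1/2) = 160.
Price P = 467 - (1/2)·634 = 150.
Nimbus's profit: (150 - 16)·268 = 35912.

35912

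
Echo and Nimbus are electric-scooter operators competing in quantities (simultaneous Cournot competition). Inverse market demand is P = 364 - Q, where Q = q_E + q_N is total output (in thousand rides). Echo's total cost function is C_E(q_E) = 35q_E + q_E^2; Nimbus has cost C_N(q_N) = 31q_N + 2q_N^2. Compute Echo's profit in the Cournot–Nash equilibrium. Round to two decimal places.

Echo's profit: π_E = (364 - Q)q_E - (35q_E + q_E²). Setting ∂π_E/∂q_E = 0: 329 - 4q_E - (q_N) = 0.
Nimbus's profit: π_N = (364 - Q)q_N - (31q_N + 2q_N²). Setting ∂π_N/∂q_N = 0: 333 - 6q_N - (q_E) = 0.
Rearranging gives the reaction functions q_E = (329 - q_N)/4 and q_N = (333 - q_E)/6.
Substituting one into the other gives q_E = 1641/23 and q_N = 1003/23.
Price P = 364 - 114.9565 = 249.0435.
Echo's profit: 249.0435·(1641/23) - 35·(1641/23) - (1641/23)² = 10181.0246.

10181.02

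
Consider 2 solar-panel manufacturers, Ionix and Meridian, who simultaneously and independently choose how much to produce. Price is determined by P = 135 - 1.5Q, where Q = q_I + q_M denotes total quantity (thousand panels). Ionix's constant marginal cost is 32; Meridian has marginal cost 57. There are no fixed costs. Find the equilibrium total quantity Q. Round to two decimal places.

Ionix's profit: π_I = (135 - 1.5Q)q_I - (32q_I). Setting ∂π_I/∂q_I = 0: 103 - 3q_I - (3/2)(q_M) = 0.
Meridian's profit: π_M = (135 - 1.5Q)q_M - (57q_M). Setting ∂π_M/∂q_M = 0: 78 - 3q_M - (3/2)(q_I) = 0.
Best responses: q_I = (103 - (3/2)q_M)/3, q_M = (78 - (3/2)q_I)/3.
Substituting one into the other gives q_I = 256/9 and q_M = 106/9.
Total output Q = 256/9 + 106/9 = 362/9.

40.22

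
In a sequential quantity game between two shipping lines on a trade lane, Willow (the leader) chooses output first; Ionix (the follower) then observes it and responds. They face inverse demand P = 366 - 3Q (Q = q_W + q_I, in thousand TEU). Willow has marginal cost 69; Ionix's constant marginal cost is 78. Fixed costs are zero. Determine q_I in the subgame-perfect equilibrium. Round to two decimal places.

Solve by backward induction. Given q_W, the follower Ionix maximises π_I = (366 - 3q_W - 3q_I)q_I - 78q_I.
∂π_I/∂q_I = 288 - 3q_W - 6q_I = 0 gives the reaction function q_I = (288 - 3q_W)/6.
Willow substitutes q_I(q_W) into its own profit: π_W = q_W(366 - 3q_W - (288 - 3q_W)/2) - 69q_W = (222 - (3/2)q_W)q_W - 69q_W.
Maximising: ∂π_W/∂q_W = 153 - 3q_W = 0, giving q_W = 51.
Then q_I = (288 - 3·51)/6 = 45/2.

22.50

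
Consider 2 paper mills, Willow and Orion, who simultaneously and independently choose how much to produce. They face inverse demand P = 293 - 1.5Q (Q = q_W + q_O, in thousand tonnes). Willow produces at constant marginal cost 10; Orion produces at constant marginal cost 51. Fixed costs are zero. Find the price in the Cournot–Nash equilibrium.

Willow's profit: π_W = (293 - 1.5Q)q_W - (10q_W). Setting ∂π_W/∂q_W = 0: 283 - 3q_W - (3/2)(q_O) = 0.
Orion's profit: π_O = (293 - 1.5Q)q_O - (51q_O). Setting ∂π_O/∂q_O = 0: 242 - 3q_O - (3/2)(q_W) = 0.
So q_W = (283 - (3/2)q_O)/3 and q_O = (242 - (3/2)q_W)/3.
Solving the pair: q_W = 72, q_O = 134/3.
Total output Q = 350/3, so price P = 293 - (3/2)·(350/3) = 118.

118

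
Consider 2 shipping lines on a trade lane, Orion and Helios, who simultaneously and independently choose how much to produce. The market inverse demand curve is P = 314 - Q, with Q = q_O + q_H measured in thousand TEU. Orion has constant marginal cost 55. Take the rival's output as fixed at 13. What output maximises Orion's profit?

With the rival's output fixed at 13, Orion's profit is π_O = (314 - 13 - q_O)q_O - (55q_O) = (301 - q_O)q_O - (55q_O).
∂π_O/∂q_O = 246 - 2q_O = 0, so q_O = 123.

123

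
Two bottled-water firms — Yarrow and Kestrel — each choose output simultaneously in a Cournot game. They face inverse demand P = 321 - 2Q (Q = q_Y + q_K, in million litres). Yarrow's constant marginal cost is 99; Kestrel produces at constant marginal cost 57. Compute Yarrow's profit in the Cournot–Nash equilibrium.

1800

Yarrow's profit: π_Y = (321 - 2Q)q_Y - (99q_Y). Setting ∂π_Y/∂q_Y = 0: 222 - 4q_Y - 2(q_K) = 0.
Kestrel's first-order condition: 264 - 4q_K - 2(q_Y) = 0.
Best responses: q_Y = (222 - 2q_K)/4, q_K = (264 - 2q_Y)/4.
Substituting one into the other gives q_Y = 30 and q_K = 51.
Price P = 321 - 2·81 = 159.
Yarrow's profit: (159 - 99)·30 = 1800.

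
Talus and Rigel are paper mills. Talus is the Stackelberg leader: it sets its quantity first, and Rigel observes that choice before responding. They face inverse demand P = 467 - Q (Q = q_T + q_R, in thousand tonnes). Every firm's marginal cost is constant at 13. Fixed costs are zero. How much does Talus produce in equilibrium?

The follower Rigel best-responds to any q_T: π_R = (467 - Q)q_R - 13q_R.
Setting the follower's marginal profit to zero, 454 - q_T - 2q_R = 0, i.e. q_R = (454 - q_T)/2.
Talus substitutes q_R(q_T) into its own profit: π_T = q_T(467 - q_T - (454 - q_T)/2) - 13q_T = (240 - (1/2)q_T)q_T - 13q_T.
Leader FOC: 227 - q_T = 0, so q_T = 227.
Then q_R = (454 - 227)/2 = 227/2.

227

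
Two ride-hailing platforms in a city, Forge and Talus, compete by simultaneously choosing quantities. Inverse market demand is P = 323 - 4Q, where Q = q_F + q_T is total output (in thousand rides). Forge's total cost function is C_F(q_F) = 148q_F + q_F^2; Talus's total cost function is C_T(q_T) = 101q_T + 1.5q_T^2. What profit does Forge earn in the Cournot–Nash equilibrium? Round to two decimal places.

Forge's profit: π_F = (323 - 4Q)q_F - (148q_F + q_F²). Setting ∂π_F/∂q_F = 0: 175 - 10q_F - 4(q_T) = 0.
Talus's first-order condition: 222 - 11q_T - 4(q_F) = 0.
So q_F = (175 - 4q_T)/10 and q_T = (222 - 4q_F)/11.
Substituting one into the other gives q_F = 1037/94 and q_T = 760/47.
Price P = 323 - 4·27.2021 = 214.1915.
Forge's profit: 214.1915·(1037/94) - 148·(1037/94) - (1037/94)² = 608.5157.

608.52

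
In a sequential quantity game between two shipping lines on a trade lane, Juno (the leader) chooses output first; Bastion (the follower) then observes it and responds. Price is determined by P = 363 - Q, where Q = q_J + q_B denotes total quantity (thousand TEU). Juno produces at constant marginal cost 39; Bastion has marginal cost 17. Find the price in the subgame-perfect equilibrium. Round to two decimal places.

114.50

The follower Bastion best-responds to any q_J: π_B = (363 - Q)q_B - 17q_B.
∂π_B/∂q_B = 346 - q_J - 2q_B = 0 gives the reaction function q_B = (346 - q_J)/2.
The leader anticipates this reaction. Substituting into P = 363 - Q gives P = 190 - (1/2)q_J, so π_J = (190 - (1/2)q_J)q_J - 39q_J.
The leader's first-order condition 151 - q_J = 0 yields q_J = 151.
Then q_B = (346 - 151)/2 = 195/2.
Total output Q = 497/2, so price P = 363 - 497/2 = 229/2.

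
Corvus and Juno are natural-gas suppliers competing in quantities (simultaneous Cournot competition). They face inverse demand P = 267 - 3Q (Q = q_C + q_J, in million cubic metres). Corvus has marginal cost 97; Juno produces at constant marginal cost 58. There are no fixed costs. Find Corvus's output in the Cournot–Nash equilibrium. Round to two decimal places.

14.56

Corvus's profit: π_C = (267 - 3Q)q_C - (97q_C). Setting ∂π_C/∂q_C = 0: 170 - 6q_C - 3(q_J) = 0.
Juno's profit: π_J = (267 - 3Q)q_J - (58q_J). Setting ∂π_J/∂q_J = 0: 209 - 6q_J - 3(q_C) = 0.
Best responses: q_C = (170 - 3q_J)/6, q_J = (209 - 3q_C)/6.
Substituting one into the other gives q_C = 131/9 and q_J = 248/9.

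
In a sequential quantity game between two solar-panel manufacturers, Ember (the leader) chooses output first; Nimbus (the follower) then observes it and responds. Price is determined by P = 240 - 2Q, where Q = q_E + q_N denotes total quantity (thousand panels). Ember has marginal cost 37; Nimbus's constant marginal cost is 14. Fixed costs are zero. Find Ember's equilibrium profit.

Solve by backward induction. Given q_E, the follower Nimbus maximises π_N = (240 - 2q_E - 2q_N)q_N - 14q_N.
Follower FOC: 226 - 2q_E - 4q_N = 0, so q_N(q_E) = (226 - 2q_E)/4.
The leader anticipates this reaction. Substituting into P = 240 - 2Q gives P = 127 - q_E, so π_E = (127 - q_E)q_E - 37q_E.
The leader's first-order condition 90 - 2q_E = 0 yields q_E = 45.
Then q_N = (226 - 2·45)/4 = 34.
Price P = 240 - 2·79 = 82.
Ember's profit: (82 - 37)·45 = 2025.

2025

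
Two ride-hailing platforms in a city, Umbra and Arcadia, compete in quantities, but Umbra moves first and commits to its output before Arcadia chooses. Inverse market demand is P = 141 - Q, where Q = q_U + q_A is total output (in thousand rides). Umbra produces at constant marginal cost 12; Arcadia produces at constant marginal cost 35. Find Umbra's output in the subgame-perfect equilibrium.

76

Solve by backward induction. Given q_U, the follower Arcadia maximises π_A = (141 - q_U - q_A)q_A - 35q_A.
∂π_A/∂q_A = 106 - q_U - 2q_A = 0 gives the reaction function q_A = (106 - q_U)/2.
Umbra substitutes q_A(q_U) into its own profit: π_U = q_U(141 - q_U - (106 - q_U)/2) - 12q_U = (88 - (1/2)q_U)q_U - 12q_U.
Maximising: ∂π_U/∂q_U = 76 - q_U = 0, giving q_U = 76.
Then q_A = (106 - 76)/2 = 15.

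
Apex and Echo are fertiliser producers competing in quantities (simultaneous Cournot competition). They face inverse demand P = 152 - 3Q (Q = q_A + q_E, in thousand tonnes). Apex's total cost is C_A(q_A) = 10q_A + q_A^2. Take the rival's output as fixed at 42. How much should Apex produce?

With the rival's output fixed at 42, Apex's profit is π_A = (152 - 3·42 - 3q_A)q_A - (10q_A + q_A²) = (26 - 3q_A)q_A - (10q_A + q_A²).
∂π_A/∂q_A = 16 - 8q_A = 0, so q_A = 2.

2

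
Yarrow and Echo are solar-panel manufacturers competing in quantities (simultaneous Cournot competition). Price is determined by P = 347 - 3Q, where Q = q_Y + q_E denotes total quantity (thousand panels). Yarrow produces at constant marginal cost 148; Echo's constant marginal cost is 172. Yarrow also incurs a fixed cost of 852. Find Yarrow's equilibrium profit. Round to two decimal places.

Yarrow's profit: π_Y = (347 - 3Q)q_Y - (148q_Y). Setting ∂π_Y/∂q_Y = 0: 199 - 6q_Y - 3(q_E) = 0.
Echo's profit: π_E = (347 - 3Q)q_E - (172q_E). Setting ∂π_E/∂q_E = 0: 175 - 6q_E - 3(q_Y) = 0.
So q_Y = (199 - 3q_E)/6 and q_E = (175 - 3q_Y)/6.
Solving the pair: q_Y = 223/9, q_E = 151/9.
Price P = 347 - 3·(374/9) = 667/3.
Yarrow's profit: (667/3 - 148)·(223/9) - 852 = 989.8148.

989.81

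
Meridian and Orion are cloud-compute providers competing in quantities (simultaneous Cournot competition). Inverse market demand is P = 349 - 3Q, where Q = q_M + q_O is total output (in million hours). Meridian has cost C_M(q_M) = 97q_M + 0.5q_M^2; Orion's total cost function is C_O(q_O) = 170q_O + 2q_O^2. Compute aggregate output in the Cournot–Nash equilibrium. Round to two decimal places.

Meridian's profit: π_M = (349 - 3Q)q_M - (97q_M + (1/2)q_M²). Setting ∂π_M/∂q_M = 0: 252 - 7q_M - 3(q_O) = 0.
Orion's first-order condition: 179 - 10q_O - 3(q_M) = 0.
Best responses: q_M = (252 - 3q_O)/7, q_O = (179 - 3q_M)/10.
Substituting one into the other gives q_M = 1983/61 and q_O = 497/61.
Total output Q = 1983/61 + 497/61 = 40.6557.

40.66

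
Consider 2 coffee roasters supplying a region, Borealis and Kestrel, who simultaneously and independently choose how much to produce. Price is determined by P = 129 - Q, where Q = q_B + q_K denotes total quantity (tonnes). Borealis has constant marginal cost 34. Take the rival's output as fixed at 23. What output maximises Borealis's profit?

36

With the rival's output fixed at 23, Borealis's profit is π_B = (129 - 23 - q_B)q_B - (34q_B) = (106 - q_B)q_B - (34q_B).
∂π_B/∂q_B = 72 - 2q_B = 0, so q_B = 36.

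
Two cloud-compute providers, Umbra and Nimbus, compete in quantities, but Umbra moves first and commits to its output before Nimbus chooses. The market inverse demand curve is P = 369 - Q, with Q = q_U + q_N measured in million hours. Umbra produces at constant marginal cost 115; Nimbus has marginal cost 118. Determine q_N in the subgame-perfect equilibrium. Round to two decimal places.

The follower Nimbus best-responds to any q_U: π_N = (369 - Q)q_N - 118q_N.
Follower FOC: 251 - q_U - 2q_N = 0, so q_N(q_U) = (251 - q_U)/2.
The leader anticipates this reaction. Substituting into P = 369 - Q gives P = 487/2 - (1/2)q_U, so π_U = (487/2 - (1/2)q_U)q_U - 115q_U.
Maximising: ∂π_U/∂q_U = 257/2 - q_U = 0, giving q_U = 257/2.
Then q_N = (251 - 257/2)/2 = 245/4.

61.25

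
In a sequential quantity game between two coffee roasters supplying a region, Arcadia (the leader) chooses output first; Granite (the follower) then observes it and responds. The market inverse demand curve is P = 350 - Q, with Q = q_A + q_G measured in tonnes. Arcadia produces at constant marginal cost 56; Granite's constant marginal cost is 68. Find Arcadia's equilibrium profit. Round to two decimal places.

Solve by backward induction. Given q_A, the follower Granite maximises π_G = (350 - q_A - q_G)q_G - 68q_G.
∂π_G/∂q_G = 282 - q_A - 2q_G = 0 gives the reaction function q_G = (282 - q_A)/2.
Arcadia substitutes q_G(q_A) into its own profit: π_A = q_A(350 - q_A - (282 - q_A)/2) - 56q_A = (209 - (1/2)q_A)q_A - 56q_A.
The leader's first-order condition 153 - q_A = 0 yields q_A = 153.
Then q_G = (282 - 153)/2 = 129/2.
Price P = 350 - 435/2 = 265/2.
Arcadia's profit: (265/2 - 56)·153 = 11704.5000.

11704.50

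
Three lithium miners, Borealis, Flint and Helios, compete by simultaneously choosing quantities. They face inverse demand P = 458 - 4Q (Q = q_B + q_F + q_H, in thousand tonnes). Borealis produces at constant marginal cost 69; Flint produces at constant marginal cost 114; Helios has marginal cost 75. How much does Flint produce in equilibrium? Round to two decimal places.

16.25

Borealis's profit: π_B = (458 - 4Q)q_B - (69q_B). Setting ∂π_B/∂q_B = 0: 389 - 8q_B - 4(q_F + q_H) = 0.
Flint's first-order condition: 344 - 8q_F - 4(q_B + q_H) = 0.
Helios's profit: π_H = (458 - 4Q)q_H - (75q_H). Setting ∂π_H/∂q_H = 0: 383 - 8q_H - 4(q_B + q_F) = 0.
Adding the 3 first-order conditions: 1116 − 16Q = 0, so Q = 279/4.
Back-substituting: q_B = (389 − 279)/4 = 55/2, q_F = (344 − 279)/4 = 65/4, q_H = (383 − 279)/4 = 26.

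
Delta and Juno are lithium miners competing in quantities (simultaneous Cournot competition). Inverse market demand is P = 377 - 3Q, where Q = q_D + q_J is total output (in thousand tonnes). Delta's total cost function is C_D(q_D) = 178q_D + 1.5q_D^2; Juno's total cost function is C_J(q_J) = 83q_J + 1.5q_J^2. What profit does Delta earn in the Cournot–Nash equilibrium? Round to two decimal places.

717.26

Delta's profit: π_D = (377 - 3Q)q_D - (178q_D + (3/2)q_D²). Setting ∂π_D/∂q_D = 0: 199 - 9q_D - 3(q_J) = 0.
Juno's first-order condition: 294 - 9q_J - 3(q_D) = 0.
Rearranging gives the reaction functions q_D = (199 - 3q_J)/9 and q_J = (294 - 3q_D)/9.
Substituting one into the other gives q_D = 101/8 and q_J = 683/24.
Price P = 377 - 3·(493/12) = 1015/4.
Delta's profit: (1015/4)·(101/8) - 178·(101/8) - (3/2)(101/8)² = 717.2578.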